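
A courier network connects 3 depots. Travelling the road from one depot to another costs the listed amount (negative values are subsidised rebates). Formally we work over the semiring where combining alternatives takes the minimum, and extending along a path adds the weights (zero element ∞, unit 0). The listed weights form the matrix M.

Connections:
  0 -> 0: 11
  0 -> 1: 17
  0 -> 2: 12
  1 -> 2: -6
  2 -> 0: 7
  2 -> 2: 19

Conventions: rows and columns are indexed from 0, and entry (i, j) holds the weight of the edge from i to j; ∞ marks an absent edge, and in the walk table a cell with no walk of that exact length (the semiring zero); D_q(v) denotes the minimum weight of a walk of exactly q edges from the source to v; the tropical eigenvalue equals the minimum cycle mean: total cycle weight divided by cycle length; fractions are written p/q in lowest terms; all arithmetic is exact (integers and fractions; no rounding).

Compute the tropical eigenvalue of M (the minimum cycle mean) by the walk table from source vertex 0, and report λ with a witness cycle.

q=0: [0, ∞, ∞]
q=1: [11, 17, 12]
q=2: [19, 28, 11]
q=3: [18, 36, 22]
Optimal cycle mean attained by: cycle 0->1->2->0, total 17 + (-6) + 7, length 3.
Answer: λ = 6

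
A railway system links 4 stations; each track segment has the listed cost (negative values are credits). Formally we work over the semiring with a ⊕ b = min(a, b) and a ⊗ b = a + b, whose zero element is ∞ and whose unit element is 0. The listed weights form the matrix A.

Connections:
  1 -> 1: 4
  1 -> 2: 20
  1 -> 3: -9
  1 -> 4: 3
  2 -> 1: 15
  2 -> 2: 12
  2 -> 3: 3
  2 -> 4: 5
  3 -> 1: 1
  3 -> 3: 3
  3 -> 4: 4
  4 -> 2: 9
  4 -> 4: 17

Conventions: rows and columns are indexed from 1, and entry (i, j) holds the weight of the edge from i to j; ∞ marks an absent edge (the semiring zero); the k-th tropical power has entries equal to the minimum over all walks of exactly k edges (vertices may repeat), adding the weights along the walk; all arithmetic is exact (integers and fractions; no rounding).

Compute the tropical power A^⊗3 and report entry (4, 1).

A^⊗2:
  [-8, 12, -6, -5]
  [4, 14, 6, 7]
  [4, 13, -8, 4]
  [24, 21, 12, 14]
A^⊗3:
  [-5, 4, -17, -5]
  [7, 16, -5, 7]
  [-7, 13, -5, -4]
  [13, 23, 15, 16]
Key observation: the optimum is the walk 4->2->3->1, with weight 9 + 3 + 1 = 13.
Optimal value attained by: walk 4->2->3->1.
Answer: (A^⊗3)[4][1] = 13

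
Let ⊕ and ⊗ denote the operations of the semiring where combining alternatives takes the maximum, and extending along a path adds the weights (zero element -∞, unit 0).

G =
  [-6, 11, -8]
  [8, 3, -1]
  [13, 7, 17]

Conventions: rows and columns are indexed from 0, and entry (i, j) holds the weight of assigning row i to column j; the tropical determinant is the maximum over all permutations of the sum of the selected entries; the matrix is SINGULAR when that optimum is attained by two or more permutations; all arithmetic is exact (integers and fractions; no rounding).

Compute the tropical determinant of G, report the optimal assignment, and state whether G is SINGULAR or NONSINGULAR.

σ = (0, 1, 2): (-6) + 3 + 17 = 14
σ = (0, 2, 1): (-6) + (-1) + 7 = 0
σ = (1, 0, 2): 11 + 8 + 17 = 36
σ = (1, 2, 0): 11 + (-1) + 13 = 23
σ = (2, 0, 1): (-8) + 8 + 7 = 7
σ = (2, 1, 0): (-8) + 3 + 13 = 8
Optimal value attained by: σ = (1, 0, 2).
Answer: det⊕(G) = 36; verdict: NONSINGULAR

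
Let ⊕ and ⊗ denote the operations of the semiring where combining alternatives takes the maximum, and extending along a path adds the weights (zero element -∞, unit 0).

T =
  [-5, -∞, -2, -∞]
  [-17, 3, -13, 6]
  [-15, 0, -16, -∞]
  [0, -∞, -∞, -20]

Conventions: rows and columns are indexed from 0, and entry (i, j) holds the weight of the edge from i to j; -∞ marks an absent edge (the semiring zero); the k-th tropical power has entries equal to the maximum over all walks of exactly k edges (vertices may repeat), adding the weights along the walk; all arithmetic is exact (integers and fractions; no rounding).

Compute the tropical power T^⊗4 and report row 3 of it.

T^⊗2:
  [-10, -2, -7, -∞]
  [6, 6, -10, 9]
  [-17, 3, -13, 6]
  [-5, -∞, -2, -40]
T^⊗3:
  [-15, 1, -12, 4]
  [9, 9, 4, 12]
  [6, 6, -10, 9]
  [-10, -2, -7, -60]
T^⊗4:
  [4, 4, -12, 7]
  [12, 12, 7, 15]
  [9, 9, 4, 12]
  [-15, 1, -12, 4]
Answer: row 3 of T^⊗4 = [-15, 1, -12, 4]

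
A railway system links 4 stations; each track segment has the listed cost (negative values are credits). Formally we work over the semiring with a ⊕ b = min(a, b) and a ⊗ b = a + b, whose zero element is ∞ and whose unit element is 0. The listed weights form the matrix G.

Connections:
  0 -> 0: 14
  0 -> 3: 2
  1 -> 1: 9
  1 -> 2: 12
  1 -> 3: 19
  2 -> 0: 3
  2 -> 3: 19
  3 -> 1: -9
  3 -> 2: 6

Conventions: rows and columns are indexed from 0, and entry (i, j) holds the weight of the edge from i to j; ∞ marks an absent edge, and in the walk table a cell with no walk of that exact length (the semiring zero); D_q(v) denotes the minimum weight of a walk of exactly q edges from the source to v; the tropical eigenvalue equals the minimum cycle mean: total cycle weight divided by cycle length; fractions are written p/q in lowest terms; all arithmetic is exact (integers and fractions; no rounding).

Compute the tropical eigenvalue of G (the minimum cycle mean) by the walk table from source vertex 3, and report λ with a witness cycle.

q=0: [∞, ∞, ∞, 0]
q=1: [∞, -9, 6, ∞]
q=2: [9, 0, 3, 10]
q=3: [6, 1, 12, 11]
q=4: [15, 2, 13, 8]
Optimal cycle mean attained by: cycle 0->3->1->2->0, total 2 + (-9) + 12 + 3, length 4.
Answer: λ = 2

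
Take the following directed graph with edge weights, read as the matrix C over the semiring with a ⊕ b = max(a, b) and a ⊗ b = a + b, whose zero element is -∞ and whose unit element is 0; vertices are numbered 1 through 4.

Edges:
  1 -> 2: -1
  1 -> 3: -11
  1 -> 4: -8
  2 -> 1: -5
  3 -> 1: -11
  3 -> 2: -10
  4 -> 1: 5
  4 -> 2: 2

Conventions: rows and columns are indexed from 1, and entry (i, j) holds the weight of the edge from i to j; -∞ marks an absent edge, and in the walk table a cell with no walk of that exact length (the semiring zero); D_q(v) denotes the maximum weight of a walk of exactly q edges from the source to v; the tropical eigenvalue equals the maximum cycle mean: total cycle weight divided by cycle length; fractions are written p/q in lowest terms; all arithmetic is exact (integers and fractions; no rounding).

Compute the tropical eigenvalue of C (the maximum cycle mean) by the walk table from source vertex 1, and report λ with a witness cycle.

q=0: [0, -∞, -∞, -∞]
q=1: [-∞, -1, -11, -8]
q=2: [-3, -6, -∞, -∞]
q=3: [-11, -4, -14, -11]
q=4: [-6, -9, -22, -19]
Optimal cycle mean attained by: cycle 1->4->1, total (-8) + 5, length 2.
Answer: λ = -3/2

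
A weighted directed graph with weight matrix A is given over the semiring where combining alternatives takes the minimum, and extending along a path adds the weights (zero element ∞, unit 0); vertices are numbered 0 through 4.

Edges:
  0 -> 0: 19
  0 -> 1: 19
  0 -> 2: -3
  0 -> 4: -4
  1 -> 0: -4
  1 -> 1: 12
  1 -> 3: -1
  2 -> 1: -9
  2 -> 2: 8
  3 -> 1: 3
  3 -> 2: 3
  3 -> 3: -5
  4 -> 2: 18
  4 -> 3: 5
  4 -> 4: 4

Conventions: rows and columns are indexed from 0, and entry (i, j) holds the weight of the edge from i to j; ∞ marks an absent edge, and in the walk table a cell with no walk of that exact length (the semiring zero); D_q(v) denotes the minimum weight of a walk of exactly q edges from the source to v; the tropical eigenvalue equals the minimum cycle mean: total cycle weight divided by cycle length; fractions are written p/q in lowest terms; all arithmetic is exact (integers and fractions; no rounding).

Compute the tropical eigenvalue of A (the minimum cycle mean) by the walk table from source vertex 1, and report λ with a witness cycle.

q=0: [∞, 0, ∞, ∞, ∞]
q=1: [-4, 12, ∞, -1, ∞]
q=2: [8, 2, -7, -6, -8]
q=3: [-2, -16, -3, -11, -4]
q=4: [-20, -12, -8, -17, -6]
q=5: [-16, -17, -23, -22, -24]
Optimal cycle mean attained by: cycle 0->2->1->0, total (-3) + (-9) + (-4), length 3.
Answer: λ = -16/3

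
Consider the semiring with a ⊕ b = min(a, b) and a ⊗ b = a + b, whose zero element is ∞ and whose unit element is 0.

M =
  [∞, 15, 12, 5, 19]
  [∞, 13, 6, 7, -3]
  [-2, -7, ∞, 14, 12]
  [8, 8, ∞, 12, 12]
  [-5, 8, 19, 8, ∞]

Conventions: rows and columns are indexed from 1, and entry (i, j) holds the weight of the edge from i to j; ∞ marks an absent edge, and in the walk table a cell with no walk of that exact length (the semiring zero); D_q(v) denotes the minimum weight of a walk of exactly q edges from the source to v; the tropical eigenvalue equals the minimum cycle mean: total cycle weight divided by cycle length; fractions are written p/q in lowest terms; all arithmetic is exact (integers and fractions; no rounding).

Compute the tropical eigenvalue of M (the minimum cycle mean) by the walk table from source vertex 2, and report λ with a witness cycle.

q=0: [∞, 0, ∞, ∞, ∞]
q=1: [∞, 13, 6, 7, -3]
q=2: [-8, -1, 16, 5, 10]
q=3: [5, 7, 4, -3, -4]
q=4: [-9, -3, 13, 4, 4]
q=5: [-1, 6, 3, -4, -6]
Optimal cycle mean attained by: cycle 1->3->2->5->1, total 12 + (-7) + (-3) + (-5), length 4.
Answer: λ = -3/4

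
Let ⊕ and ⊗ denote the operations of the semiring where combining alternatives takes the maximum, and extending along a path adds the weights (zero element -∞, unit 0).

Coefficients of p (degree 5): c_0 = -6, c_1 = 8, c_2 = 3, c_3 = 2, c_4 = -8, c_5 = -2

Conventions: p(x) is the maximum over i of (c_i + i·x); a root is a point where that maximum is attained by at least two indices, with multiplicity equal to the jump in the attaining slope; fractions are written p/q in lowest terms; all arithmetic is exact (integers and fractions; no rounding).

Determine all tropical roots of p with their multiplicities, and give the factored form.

hull edge (i=0, c=-6) to (i=1, c=8): slope 14, span 1
hull edge (i=1, c=8) to (i=5, c=-2): slope -5/2, span 4
Factored form: p(x) = -2 ⊗ (x ⊕ (-14)) ⊗ (x ⊕ 5/2) ⊗ (x ⊕ 5/2) ⊗ (x ⊕ 5/2) ⊗ (x ⊕ 5/2)
Answer: roots = -14 (mult 1), 5/2 (mult 4)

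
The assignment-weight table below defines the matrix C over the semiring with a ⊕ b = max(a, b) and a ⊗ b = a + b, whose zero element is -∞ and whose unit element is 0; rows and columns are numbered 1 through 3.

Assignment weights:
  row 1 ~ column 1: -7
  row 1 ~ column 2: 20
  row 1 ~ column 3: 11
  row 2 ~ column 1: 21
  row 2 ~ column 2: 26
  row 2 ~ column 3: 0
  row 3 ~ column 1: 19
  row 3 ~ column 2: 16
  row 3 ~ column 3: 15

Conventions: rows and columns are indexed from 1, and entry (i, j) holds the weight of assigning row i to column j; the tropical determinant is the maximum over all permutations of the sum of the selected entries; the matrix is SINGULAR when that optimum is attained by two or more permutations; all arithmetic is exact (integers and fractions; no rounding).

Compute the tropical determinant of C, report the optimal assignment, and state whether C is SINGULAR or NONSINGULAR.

σ = (1, 2, 3): (-7) + 26 + 15 = 34
σ = (1, 3, 2): (-7) + 0 + 16 = 9
σ = (2, 1, 3): 20 + 21 + 15 = 56
σ = (2, 3, 1): 20 + 0 + 19 = 39
σ = (3, 1, 2): 11 + 21 + 16 = 48
σ = (3, 2, 1): 11 + 26 + 19 = 56
Optimal value attained by: σ = (2, 1, 3).
Answer: det⊕(C) = 56; verdict: SINGULAR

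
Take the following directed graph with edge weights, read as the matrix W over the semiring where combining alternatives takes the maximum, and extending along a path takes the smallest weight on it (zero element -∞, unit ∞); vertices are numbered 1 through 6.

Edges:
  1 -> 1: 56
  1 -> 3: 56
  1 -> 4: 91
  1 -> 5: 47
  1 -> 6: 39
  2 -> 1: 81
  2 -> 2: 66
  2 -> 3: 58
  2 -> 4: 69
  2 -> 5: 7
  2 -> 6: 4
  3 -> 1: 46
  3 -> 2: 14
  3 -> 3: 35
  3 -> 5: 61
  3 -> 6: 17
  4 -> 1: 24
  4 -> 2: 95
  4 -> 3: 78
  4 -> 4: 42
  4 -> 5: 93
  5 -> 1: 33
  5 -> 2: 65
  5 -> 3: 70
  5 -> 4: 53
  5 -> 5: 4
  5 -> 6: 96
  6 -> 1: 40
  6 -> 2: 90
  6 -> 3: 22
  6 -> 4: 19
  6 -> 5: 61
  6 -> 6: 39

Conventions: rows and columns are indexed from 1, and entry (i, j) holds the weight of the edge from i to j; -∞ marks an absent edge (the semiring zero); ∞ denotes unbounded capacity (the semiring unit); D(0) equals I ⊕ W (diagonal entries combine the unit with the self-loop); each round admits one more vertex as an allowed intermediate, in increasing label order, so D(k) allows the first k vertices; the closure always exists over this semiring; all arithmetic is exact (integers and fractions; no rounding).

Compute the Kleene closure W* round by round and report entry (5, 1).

D(0):
  [∞, -∞, 56, 91, 47, 39]
  [81, ∞, 58, 69, 7, 4]
  [46, 14, ∞, -∞, 61, 17]
  [24, 95, 78, ∞, 93, -∞]
  [33, 65, 70, 53, ∞, 96]
  [40, 90, 22, 19, 61, ∞]
D(1):
  [∞, -∞, 56, 91, 47, 39]
  [81, ∞, 58, 81, 47, 39]
  [46, 14, ∞, 46, 61, 39]
  [24, 95, 78, ∞, 93, 24]
  [33, 65, 70, 53, ∞, 96]
  [40, 90, 40, 40, 61, ∞]
D(2):
  [∞, -∞, 56, 91, 47, 39]
  [81, ∞, 58, 81, 47, 39]
  [46, 14, ∞, 46, 61, 39]
  [81, 95, 78, ∞, 93, 39]
  [65, 65, 70, 65, ∞, 96]
  [81, 90, 58, 81, 61, ∞]
D(3):
  [∞, 14, 56, 91, 56, 39]
  [81, ∞, 58, 81, 58, 39]
  [46, 14, ∞, 46, 61, 39]
  [81, 95, 78, ∞, 93, 39]
  [65, 65, 70, 65, ∞, 96]
  [81, 90, 58, 81, 61, ∞]
D(4):
  [∞, 91, 78, 91, 91, 39]
  [81, ∞, 78, 81, 81, 39]
  [46, 46, ∞, 46, 61, 39]
  [81, 95, 78, ∞, 93, 39]
  [65, 65, 70, 65, ∞, 96]
  [81, 90, 78, 81, 81, ∞]
D(5):
  [∞, 91, 78, 91, 91, 91]
  [81, ∞, 78, 81, 81, 81]
  [61, 61, ∞, 61, 61, 61]
  [81, 95, 78, ∞, 93, 93]
  [65, 65, 70, 65, ∞, 96]
  [81, 90, 78, 81, 81, ∞]
D(6):
  [∞, 91, 78, 91, 91, 91]
  [81, ∞, 78, 81, 81, 81]
  [61, 61, ∞, 61, 61, 61]
  [81, 95, 78, ∞, 93, 93]
  [81, 90, 78, 81, ∞, 96]
  [81, 90, 78, 81, 81, ∞]
Answer: W*[5][1] = 81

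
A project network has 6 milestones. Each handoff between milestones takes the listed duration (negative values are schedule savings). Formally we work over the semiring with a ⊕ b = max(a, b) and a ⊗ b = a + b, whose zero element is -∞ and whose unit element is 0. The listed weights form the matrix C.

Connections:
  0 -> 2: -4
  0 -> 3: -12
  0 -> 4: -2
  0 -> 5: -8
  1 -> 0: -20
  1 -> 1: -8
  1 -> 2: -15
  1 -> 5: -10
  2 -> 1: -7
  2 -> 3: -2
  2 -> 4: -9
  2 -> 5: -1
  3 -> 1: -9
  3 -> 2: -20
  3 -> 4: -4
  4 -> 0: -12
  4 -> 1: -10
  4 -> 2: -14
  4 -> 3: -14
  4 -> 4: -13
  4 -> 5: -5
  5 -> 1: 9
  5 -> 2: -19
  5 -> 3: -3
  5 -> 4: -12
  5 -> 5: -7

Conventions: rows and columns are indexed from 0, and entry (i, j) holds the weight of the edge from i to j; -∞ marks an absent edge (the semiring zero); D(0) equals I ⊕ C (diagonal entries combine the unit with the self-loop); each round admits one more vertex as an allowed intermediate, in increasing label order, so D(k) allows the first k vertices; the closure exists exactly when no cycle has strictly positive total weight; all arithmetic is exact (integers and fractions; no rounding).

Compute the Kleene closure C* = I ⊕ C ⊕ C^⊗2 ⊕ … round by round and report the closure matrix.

D(0):
  [0, -∞, -4, -12, -2, -8]
  [-20, 0, -15, -∞, -∞, -10]
  [-∞, -7, 0, -2, -9, -1]
  [-∞, -9, -20, 0, -4, -∞]
  [-12, -10, -14, -14, 0, -5]
  [-∞, 9, -19, -3, -12, 0]
D(1):
  [0, -∞, -4, -12, -2, -8]
  [-20, 0, -15, -32, -22, -10]
  [-∞, -7, 0, -2, -9, -1]
  [-∞, -9, -20, 0, -4, -∞]
  [-12, -10, -14, -14, 0, -5]
  [-∞, 9, -19, -3, -12, 0]
D(2):
  [0, -∞, -4, -12, -2, -8]
  [-20, 0, -15, -32, -22, -10]
  [-27, -7, 0, -2, -9, -1]
  [-29, -9, -20, 0, -4, -19]
  [-12, -10, -14, -14, 0, -5]
  [-11, 9, -6, -3, -12, 0]
D(3):
  [0, -11, -4, -6, -2, -5]
  [-20, 0, -15, -17, -22, -10]
  [-27, -7, 0, -2, -9, -1]
  [-29, -9, -20, 0, -4, -19]
  [-12, -10, -14, -14, 0, -5]
  [-11, 9, -6, -3, -12, 0]
D(4):
  [0, -11, -4, -6, -2, -5]
  [-20, 0, -15, -17, -21, -10]
  [-27, -7, 0, -2, -6, -1]
  [-29, -9, -20, 0, -4, -19]
  [-12, -10, -14, -14, 0, -5]
  [-11, 9, -6, -3, -7, 0]
D(5):
  [0, -11, -4, -6, -2, -5]
  [-20, 0, -15, -17, -21, -10]
  [-18, -7, 0, -2, -6, -1]
  [-16, -9, -18, 0, -4, -9]
  [-12, -10, -14, -14, 0, -5]
  [-11, 9, -6, -3, -7, 0]
D(6):
  [0, 4, -4, -6, -2, -5]
  [-20, 0, -15, -13, -17, -10]
  [-12, 8, 0, -2, -6, -1]
  [-16, 0, -15, 0, -4, -9]
  [-12, 4, -11, -8, 0, -5]
  [-11, 9, -6, -3, -7, 0]
Answer: C* = [[0, 4, -4, -6, -2, -5], [-20, 0, -15, -13, -17, -10], [-12, 8, 0, -2, -6, -1], [-16, 0, -15, 0, -4, -9], [-12, 4, -11, -8, 0, -5], [-11, 9, -6, -3, -7, 0]]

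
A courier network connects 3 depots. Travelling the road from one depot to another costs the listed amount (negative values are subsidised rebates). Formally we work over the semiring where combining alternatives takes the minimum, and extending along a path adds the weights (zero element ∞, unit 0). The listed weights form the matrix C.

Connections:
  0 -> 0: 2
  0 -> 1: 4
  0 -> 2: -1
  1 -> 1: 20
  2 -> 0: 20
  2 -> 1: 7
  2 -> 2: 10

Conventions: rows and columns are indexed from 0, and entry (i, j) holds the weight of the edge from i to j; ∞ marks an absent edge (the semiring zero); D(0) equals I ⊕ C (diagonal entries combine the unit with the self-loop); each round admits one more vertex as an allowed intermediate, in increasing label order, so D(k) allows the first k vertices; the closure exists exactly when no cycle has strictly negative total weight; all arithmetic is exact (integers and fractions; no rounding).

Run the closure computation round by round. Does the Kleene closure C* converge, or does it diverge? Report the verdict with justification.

D(0):
  [0, 4, -1]
  [∞, 0, ∞]
  [20, 7, 0]
D(1):
  [0, 4, -1]
  [∞, 0, ∞]
  [20, 7, 0]
D(2):
  [0, 4, -1]
  [∞, 0, ∞]
  [20, 7, 0]
D(3):
  [0, 4, -1]
  [∞, 0, ∞]
  [20, 7, 0]
Key observation: every diagonal entry stays at the unit through all rounds, so no improving cycle exists.
Answer: CONVERGES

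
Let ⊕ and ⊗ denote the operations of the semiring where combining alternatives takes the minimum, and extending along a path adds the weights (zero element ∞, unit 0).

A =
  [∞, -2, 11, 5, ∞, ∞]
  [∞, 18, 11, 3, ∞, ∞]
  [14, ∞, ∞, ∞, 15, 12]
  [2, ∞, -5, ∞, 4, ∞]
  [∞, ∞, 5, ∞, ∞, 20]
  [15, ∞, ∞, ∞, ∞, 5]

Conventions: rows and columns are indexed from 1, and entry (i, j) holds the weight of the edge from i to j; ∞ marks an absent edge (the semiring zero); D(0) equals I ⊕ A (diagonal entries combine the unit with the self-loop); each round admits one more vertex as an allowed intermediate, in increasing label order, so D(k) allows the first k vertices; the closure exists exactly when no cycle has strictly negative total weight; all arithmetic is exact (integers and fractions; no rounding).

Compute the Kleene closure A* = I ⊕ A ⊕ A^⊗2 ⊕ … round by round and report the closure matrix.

D(0):
  [0, -2, 11, 5, ∞, ∞]
  [∞, 0, 11, 3, ∞, ∞]
  [14, ∞, 0, ∞, 15, 12]
  [2, ∞, -5, 0, 4, ∞]
  [∞, ∞, 5, ∞, 0, 20]
  [15, ∞, ∞, ∞, ∞, 0]
D(1):
  [0, -2, 11, 5, ∞, ∞]
  [∞, 0, 11, 3, ∞, ∞]
  [14, 12, 0, 19, 15, 12]
  [2, 0, -5, 0, 4, ∞]
  [∞, ∞, 5, ∞, 0, 20]
  [15, 13, 26, 20, ∞, 0]
D(2):
  [0, -2, 9, 1, ∞, ∞]
  [∞, 0, 11, 3, ∞, ∞]
  [14, 12, 0, 15, 15, 12]
  [2, 0, -5, 0, 4, ∞]
  [∞, ∞, 5, ∞, 0, 20]
  [15, 13, 24, 16, ∞, 0]
D(3):
  [0, -2, 9, 1, 24, 21]
  [25, 0, 11, 3, 26, 23]
  [14, 12, 0, 15, 15, 12]
  [2, 0, -5, 0, 4, 7]
  [19, 17, 5, 20, 0, 17]
  [15, 13, 24, 16, 39, 0]
D(4):
  [0, -2, -4, 1, 5, 8]
  [5, 0, -2, 3, 7, 10]
  [14, 12, 0, 15, 15, 12]
  [2, 0, -5, 0, 4, 7]
  [19, 17, 5, 20, 0, 17]
  [15, 13, 11, 16, 20, 0]
D(5):
  [0, -2, -4, 1, 5, 8]
  [5, 0, -2, 3, 7, 10]
  [14, 12, 0, 15, 15, 12]
  [2, 0, -5, 0, 4, 7]
  [19, 17, 5, 20, 0, 17]
  [15, 13, 11, 16, 20, 0]
D(6):
  [0, -2, -4, 1, 5, 8]
  [5, 0, -2, 3, 7, 10]
  [14, 12, 0, 15, 15, 12]
  [2, 0, -5, 0, 4, 7]
  [19, 17, 5, 20, 0, 17]
  [15, 13, 11, 16, 20, 0]
Answer: A* = [[0, -2, -4, 1, 5, 8], [5, 0, -2, 3, 7, 10], [14, 12, 0, 15, 15, 12], [2, 0, -5, 0, 4, 7], [19, 17, 5, 20, 0, 17], [15, 13, 11, 16, 20, 0]]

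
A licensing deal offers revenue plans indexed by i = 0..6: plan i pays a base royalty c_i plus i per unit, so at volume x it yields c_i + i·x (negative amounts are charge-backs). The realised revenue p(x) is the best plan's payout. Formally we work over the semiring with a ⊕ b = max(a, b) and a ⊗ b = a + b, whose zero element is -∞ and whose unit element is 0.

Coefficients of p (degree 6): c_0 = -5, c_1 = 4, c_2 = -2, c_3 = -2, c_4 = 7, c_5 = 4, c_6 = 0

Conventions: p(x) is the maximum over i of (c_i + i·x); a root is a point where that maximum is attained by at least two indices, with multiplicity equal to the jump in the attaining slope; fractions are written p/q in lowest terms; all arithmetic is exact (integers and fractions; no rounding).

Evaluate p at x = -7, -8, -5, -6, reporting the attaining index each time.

p(-7) = max(-5+0·(-7)=-5, 4+1·(-7)=-3, -2+2·(-7)=-16, -2+3·(-7)=-23, 7+4·(-7)=-21, 4+5·(-7)=-31, 0+6·(-7)=-42) = -3 (attained by i=1)
p(-8) = max(-5+0·(-8)=-5, 4+1·(-8)=-4, -2+2·(-8)=-18, -2+3·(-8)=-26, 7+4·(-8)=-25, 4+5·(-8)=-36, 0+6·(-8)=-48) = -4 (attained by i=1)
p(-5) = max(-5+0·(-5)=-5, 4+1·(-5)=-1, -2+2·(-5)=-12, -2+3·(-5)=-17, 7+4·(-5)=-13, 4+5·(-5)=-21, 0+6·(-5)=-30) = -1 (attained by i=1)
p(-6) = max(-5+0·(-6)=-5, 4+1·(-6)=-2, -2+2·(-6)=-14, -2+3·(-6)=-20, 7+4·(-6)=-17, 4+5·(-6)=-26, 0+6·(-6)=-36) = -2 (attained by i=1)
Answer: p(-7) = -3; p(-8) = -4; p(-5) = -1; p(-6) = -2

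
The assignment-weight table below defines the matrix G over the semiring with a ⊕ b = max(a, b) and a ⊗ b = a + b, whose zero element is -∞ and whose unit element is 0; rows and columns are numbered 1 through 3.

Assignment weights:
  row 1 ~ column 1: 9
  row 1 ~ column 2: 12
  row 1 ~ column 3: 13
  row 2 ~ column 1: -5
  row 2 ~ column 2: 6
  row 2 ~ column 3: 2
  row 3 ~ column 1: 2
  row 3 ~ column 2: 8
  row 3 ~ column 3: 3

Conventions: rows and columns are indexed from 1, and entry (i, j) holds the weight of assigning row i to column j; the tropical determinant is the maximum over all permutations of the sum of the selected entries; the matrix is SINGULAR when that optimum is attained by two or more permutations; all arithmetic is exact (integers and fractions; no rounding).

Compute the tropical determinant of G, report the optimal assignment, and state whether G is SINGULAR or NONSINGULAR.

σ = (1, 2, 3): 9 + 6 + 3 = 18
σ = (1, 3, 2): 9 + 2 + 8 = 19
σ = (2, 1, 3): 12 + (-5) + 3 = 10
σ = (2, 3, 1): 12 + 2 + 2 = 16
σ = (3, 1, 2): 13 + (-5) + 8 = 16
σ = (3, 2, 1): 13 + 6 + 2 = 21
Optimal value attained by: σ = (3, 2, 1).
Answer: det⊕(G) = 21; verdict: NONSINGULAR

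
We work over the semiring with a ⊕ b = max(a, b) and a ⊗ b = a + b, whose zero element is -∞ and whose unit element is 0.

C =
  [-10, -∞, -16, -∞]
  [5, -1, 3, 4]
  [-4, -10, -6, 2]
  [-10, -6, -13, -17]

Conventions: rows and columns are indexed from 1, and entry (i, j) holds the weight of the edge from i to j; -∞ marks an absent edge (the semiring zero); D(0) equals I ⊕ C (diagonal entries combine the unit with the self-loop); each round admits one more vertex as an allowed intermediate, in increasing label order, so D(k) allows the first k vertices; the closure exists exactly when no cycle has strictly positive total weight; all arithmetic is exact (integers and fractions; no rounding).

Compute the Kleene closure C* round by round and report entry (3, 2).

D(0):
  [0, -∞, -16, -∞]
  [5, 0, 3, 4]
  [-4, -10, 0, 2]
  [-10, -6, -13, 0]
D(1):
  [0, -∞, -16, -∞]
  [5, 0, 3, 4]
  [-4, -10, 0, 2]
  [-10, -6, -13, 0]
D(2):
  [0, -∞, -16, -∞]
  [5, 0, 3, 4]
  [-4, -10, 0, 2]
  [-1, -6, -3, 0]
D(3):
  [0, -26, -16, -14]
  [5, 0, 3, 5]
  [-4, -10, 0, 2]
  [-1, -6, -3, 0]
D(4):
  [0, -20, -16, -14]
  [5, 0, 3, 5]
  [1, -4, 0, 2]
  [-1, -6, -3, 0]
Answer: C*[3][2] = -4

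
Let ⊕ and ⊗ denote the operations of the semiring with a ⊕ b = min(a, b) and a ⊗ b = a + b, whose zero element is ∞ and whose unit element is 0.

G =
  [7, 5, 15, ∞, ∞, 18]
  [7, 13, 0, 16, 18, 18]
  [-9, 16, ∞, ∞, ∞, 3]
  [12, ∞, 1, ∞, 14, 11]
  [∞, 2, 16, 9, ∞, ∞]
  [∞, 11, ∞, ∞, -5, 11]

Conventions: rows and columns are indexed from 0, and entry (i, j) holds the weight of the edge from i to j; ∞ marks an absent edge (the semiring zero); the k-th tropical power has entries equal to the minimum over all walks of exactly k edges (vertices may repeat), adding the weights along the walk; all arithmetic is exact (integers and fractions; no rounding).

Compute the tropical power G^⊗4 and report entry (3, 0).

G^⊗2:
  [6, 12, 5, 21, 13, 18]
  [-9, 12, 13, 27, 13, 3]
  [-2, -4, 6, 32, -2, 9]
  [-8, 16, 27, 23, 6, 4]
  [7, 15, 2, 18, 20, 19]
  [18, -3, 11, 4, 6, 22]
G^⊗3:
  [-4, 11, 12, 22, 13, 8]
  [-2, -4, 6, 22, -2, 9]
  [-3, 0, -4, 7, 4, 9]
  [-1, -3, 7, 15, -1, 10]
  [-7, 12, 15, 29, 14, 5]
  [2, 8, -3, 13, 15, 14]
G^⊗4:
  [3, 1, 11, 22, 3, 14]
  [-3, 0, -4, 7, 4, 9]
  [-13, 2, 0, 13, 4, -1]
  [-2, 1, -3, 8, 5, 10]
  [0, -2, 8, 23, 0, 11]
  [-12, 7, 8, 24, 9, 0]
Key observation: the optimum is the walk 3->2->0->2->0, with weight 1 + (-9) + 15 + (-9) = -2.
Optimal value attained by: walk 3->2->0->2->0.
Answer: (G^⊗4)[3][0] = -2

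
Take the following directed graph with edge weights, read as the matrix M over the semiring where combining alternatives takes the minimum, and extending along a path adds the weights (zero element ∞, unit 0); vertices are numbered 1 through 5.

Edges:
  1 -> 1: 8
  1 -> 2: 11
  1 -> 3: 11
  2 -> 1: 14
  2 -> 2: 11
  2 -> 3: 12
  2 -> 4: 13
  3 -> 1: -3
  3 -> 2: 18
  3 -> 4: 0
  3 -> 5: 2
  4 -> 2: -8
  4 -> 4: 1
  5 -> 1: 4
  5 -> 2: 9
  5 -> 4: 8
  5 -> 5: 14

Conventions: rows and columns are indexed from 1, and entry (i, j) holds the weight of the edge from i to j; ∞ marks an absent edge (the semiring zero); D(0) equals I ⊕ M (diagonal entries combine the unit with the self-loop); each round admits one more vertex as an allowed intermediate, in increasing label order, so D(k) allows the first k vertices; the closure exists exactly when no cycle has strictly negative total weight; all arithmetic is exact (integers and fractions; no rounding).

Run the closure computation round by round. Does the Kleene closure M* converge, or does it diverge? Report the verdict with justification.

D(0):
  [0, 11, 11, ∞, ∞]
  [14, 0, 12, 13, ∞]
  [-3, 18, 0, 0, 2]
  [∞, -8, ∞, 0, ∞]
  [4, 9, ∞, 8, 0]
D(1):
  [0, 11, 11, ∞, ∞]
  [14, 0, 12, 13, ∞]
  [-3, 8, 0, 0, 2]
  [∞, -8, ∞, 0, ∞]
  [4, 9, 15, 8, 0]
D(2):
  [0, 11, 11, 24, ∞]
  [14, 0, 12, 13, ∞]
  [-3, 8, 0, 0, 2]
  [6, -8, 4, 0, ∞]
  [4, 9, 15, 8, 0]
D(3):
  [0, 11, 11, 11, 13]
  [9, 0, 12, 12, 14]
  [-3, 8, 0, 0, 2]
  [1, -8, 4, 0, 6]
  [4, 9, 15, 8, 0]
D(4):
  [0, 3, 11, 11, 13]
  [9, 0, 12, 12, 14]
  [-3, -8, 0, 0, 2]
  [1, -8, 4, 0, 6]
  [4, 0, 12, 8, 0]
D(5):
  [0, 3, 11, 11, 13]
  [9, 0, 12, 12, 14]
  [-3, -8, 0, 0, 2]
  [1, -8, 4, 0, 6]
  [4, 0, 12, 8, 0]
Key observation: every diagonal entry stays at the unit through all rounds, so no improving cycle exists.
Answer: CONVERGES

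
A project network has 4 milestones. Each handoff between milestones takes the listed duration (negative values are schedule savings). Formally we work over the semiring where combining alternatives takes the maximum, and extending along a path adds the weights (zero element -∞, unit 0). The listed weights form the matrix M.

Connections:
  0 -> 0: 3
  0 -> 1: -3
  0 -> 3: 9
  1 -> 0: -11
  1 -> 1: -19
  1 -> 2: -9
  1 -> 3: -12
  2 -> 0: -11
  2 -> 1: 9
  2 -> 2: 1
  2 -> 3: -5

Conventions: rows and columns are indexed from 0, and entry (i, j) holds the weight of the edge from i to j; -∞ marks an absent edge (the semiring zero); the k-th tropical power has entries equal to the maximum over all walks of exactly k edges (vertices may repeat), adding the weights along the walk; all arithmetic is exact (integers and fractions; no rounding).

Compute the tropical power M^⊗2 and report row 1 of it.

M^⊗2:
  [6, 0, -12, 12]
  [-8, 0, -8, -2]
  [-2, 10, 2, -2]
  [-∞, -∞, -∞, -∞]
Answer: row 1 of M^⊗2 = [-8, 0, -8, -2]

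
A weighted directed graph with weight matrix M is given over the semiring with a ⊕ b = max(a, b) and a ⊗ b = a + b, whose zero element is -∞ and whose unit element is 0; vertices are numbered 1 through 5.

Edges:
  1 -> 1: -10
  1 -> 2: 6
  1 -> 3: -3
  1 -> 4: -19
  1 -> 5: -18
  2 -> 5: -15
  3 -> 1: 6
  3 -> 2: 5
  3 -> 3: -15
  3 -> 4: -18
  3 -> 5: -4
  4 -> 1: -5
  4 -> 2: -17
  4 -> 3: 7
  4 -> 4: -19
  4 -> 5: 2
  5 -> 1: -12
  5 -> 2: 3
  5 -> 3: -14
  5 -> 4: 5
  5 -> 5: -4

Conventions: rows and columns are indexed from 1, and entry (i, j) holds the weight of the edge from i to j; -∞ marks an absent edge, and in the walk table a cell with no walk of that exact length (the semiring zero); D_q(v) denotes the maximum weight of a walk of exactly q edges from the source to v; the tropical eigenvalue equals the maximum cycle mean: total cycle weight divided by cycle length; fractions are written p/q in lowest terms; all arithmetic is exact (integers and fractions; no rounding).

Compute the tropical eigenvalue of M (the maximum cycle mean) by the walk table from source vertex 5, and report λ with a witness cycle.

q=0: [-∞, -∞, -∞, -∞, 0]
q=1: [-12, 3, -14, 5, -4]
q=2: [0, -1, 12, 1, 7]
q=3: [18, 17, 8, 12, 8]
q=4: [14, 24, 19, 13, 14]
q=5: [25, 24, 20, 19, 15]
Optimal cycle mean attained by: cycle 4->5->4, total 2 + 5, length 2.
Answer: λ = 7/2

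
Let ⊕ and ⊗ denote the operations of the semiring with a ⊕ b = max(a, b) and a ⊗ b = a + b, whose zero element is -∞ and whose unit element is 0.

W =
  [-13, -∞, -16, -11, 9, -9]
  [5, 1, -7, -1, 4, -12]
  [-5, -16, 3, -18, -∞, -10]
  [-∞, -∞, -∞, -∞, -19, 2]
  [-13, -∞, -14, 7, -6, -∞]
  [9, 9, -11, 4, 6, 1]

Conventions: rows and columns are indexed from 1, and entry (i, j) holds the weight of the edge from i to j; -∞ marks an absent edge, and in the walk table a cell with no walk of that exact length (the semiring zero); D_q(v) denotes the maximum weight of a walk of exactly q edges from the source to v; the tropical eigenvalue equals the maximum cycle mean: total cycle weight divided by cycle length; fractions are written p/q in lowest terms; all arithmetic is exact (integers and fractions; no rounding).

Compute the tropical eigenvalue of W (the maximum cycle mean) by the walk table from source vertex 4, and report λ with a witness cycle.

q=0: [-∞, -∞, -∞, 0, -∞, -∞]
q=1: [-∞, -∞, -∞, -∞, -19, 2]
q=2: [11, 11, -9, 6, 8, 3]
q=3: [16, 12, 4, 15, 20, 8]
q=4: [17, 17, 7, 27, 25, 17]
q=5: [26, 26, 11, 32, 26, 29]
q=6: [38, 38, 19, 33, 35, 34]
Optimal cycle mean attained by: cycle 1->5->4->6->1, total 9 + 7 + 2 + 9, length 4.
Answer: λ = 27/4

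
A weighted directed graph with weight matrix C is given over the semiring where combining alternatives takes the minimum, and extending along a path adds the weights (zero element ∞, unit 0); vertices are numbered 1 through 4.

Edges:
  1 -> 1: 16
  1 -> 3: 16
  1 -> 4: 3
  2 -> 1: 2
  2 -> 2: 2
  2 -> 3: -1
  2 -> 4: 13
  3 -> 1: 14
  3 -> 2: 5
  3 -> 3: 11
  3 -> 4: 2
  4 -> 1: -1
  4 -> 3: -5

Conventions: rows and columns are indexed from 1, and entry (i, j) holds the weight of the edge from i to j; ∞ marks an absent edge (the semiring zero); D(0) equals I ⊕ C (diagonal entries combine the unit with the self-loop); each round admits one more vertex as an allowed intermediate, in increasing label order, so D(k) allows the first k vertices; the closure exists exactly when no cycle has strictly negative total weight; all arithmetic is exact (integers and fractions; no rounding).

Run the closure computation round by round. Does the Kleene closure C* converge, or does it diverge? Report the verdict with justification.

D(0):
  [0, ∞, 16, 3]
  [2, 0, -1, 13]
  [14, 5, 0, 2]
  [-1, ∞, -5, 0]
D(1):
  [0, ∞, 16, 3]
  [2, 0, -1, 5]
  [14, 5, 0, 2]
  [-1, ∞, -5, 0]
D(2):
  [0, ∞, 16, 3]
  [2, 0, -1, 5]
  [7, 5, 0, 2]
  [-1, ∞, -5, 0]
Detection: at round 3, diagonal entry (4, 4) turns strictly negative.
Key observation: the cycle 4->3->4 has total weight (-5) + 2, which is strictly negative.
Answer: DIVERGES — negative cycle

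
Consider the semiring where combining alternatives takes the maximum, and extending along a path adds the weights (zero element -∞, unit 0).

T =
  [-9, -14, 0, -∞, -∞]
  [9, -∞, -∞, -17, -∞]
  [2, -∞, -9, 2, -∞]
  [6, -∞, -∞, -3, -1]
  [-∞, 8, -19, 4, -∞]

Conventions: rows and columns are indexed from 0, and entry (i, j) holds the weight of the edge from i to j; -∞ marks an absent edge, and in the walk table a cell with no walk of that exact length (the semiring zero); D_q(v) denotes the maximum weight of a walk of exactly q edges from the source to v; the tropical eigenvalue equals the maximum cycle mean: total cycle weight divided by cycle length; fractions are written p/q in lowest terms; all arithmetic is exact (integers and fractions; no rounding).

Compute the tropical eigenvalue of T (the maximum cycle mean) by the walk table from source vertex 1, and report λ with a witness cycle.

q=0: [-∞, 0, -∞, -∞, -∞]
q=1: [9, -∞, -∞, -17, -∞]
q=2: [0, -5, 9, -20, -18]
q=3: [11, -10, 0, 11, -21]
q=4: [17, -3, 11, 8, 10]
q=5: [14, 18, 17, 14, 7]
Optimal cycle mean attained by: cycle 0->2->3->4->1->0, total 0 + 2 + (-1) + 8 + 9, length 5.
Answer: λ = 18/5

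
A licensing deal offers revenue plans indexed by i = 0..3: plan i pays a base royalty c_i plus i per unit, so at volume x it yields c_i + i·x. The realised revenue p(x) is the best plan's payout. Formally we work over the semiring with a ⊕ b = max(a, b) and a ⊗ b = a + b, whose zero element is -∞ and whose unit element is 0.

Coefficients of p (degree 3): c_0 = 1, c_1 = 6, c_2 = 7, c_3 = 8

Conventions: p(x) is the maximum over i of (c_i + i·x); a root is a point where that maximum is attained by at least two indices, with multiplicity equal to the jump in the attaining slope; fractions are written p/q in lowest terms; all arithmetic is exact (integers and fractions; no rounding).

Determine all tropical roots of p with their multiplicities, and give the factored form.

hull edge (i=0, c=1) to (i=1, c=6): slope 5, span 1
hull edge (i=1, c=6) to (i=3, c=8): slope 1, span 2
Factored form: p(x) = 8 ⊗ (x ⊕ (-5)) ⊗ (x ⊕ (-1)) ⊗ (x ⊕ (-1))
Answer: roots = -5 (mult 1), -1 (mult 2)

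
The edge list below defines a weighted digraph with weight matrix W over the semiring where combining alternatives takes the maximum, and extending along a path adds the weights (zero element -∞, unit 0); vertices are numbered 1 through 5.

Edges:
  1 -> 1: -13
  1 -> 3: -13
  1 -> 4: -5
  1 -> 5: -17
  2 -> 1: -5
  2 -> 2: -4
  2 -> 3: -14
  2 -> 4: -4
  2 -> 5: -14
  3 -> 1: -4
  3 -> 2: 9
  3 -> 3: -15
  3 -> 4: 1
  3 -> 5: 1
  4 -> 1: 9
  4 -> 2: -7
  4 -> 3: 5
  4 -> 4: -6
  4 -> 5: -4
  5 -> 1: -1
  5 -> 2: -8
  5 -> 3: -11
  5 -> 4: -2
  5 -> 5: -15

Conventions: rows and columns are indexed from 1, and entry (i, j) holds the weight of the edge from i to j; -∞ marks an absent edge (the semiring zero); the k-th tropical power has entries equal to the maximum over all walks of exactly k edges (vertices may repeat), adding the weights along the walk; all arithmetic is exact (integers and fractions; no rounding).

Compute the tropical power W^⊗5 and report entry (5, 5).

W^⊗2:
  [4, -4, 0, -11, -9]
  [5, -5, 1, -8, -8]
  [10, 5, 6, 5, -3]
  [3, 14, -1, 6, 6]
  [7, -2, 3, -6, -6]
W^⊗3:
  [-2, 9, -6, 1, 1]
  [1, 10, -3, 2, 2]
  [14, 15, 10, 7, 7]
  [15, 10, 11, 10, 2]
  [3, 12, -1, 4, 4]
W^⊗4:
  [10, 5, 6, 5, -3]
  [11, 6, 7, 6, -2]
  [16, 19, 12, 11, 11]
  [19, 20, 15, 12, 12]
  [13, 8, 9, 8, 0]
W^⊗5:
  [14, 15, 10, 7, 7]
  [15, 16, 11, 8, 8]
  [20, 21, 16, 15, 13]
  [21, 24, 17, 16, 16]
  [17, 18, 13, 10, 10]
Key observation: the optimum is the walk 5->4->3->4->3->5, with weight (-2) + 5 + 1 + 5 + 1 = 10.
Optimal value attained by: walk 5->4->3->4->3->5.
Answer: (W^⊗5)[5][5] = 10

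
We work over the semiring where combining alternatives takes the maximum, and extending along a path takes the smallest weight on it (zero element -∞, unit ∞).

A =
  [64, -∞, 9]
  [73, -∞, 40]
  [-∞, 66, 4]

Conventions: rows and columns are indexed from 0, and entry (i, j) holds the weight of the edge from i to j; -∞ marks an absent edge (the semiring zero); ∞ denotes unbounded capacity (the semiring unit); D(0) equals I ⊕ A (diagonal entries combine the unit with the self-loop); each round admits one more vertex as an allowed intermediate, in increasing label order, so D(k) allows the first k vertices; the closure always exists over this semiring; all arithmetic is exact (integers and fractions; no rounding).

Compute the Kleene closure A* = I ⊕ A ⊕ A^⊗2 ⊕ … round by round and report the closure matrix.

D(0):
  [∞, -∞, 9]
  [73, ∞, 40]
  [-∞, 66, ∞]
D(1):
  [∞, -∞, 9]
  [73, ∞, 40]
  [-∞, 66, ∞]
D(2):
  [∞, -∞, 9]
  [73, ∞, 40]
  [66, 66, ∞]
D(3):
  [∞, 9, 9]
  [73, ∞, 40]
  [66, 66, ∞]
Answer: A* = [[∞, 9, 9], [73, ∞, 40], [66, 66, ∞]]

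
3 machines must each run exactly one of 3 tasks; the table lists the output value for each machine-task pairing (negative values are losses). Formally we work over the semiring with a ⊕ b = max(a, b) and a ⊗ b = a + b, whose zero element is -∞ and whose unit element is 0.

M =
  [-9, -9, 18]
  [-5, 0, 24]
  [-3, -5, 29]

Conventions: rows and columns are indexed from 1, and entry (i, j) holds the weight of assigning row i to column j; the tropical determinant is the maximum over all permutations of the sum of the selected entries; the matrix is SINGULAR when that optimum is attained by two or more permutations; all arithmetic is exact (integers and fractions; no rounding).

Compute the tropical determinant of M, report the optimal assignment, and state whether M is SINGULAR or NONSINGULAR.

σ = (1, 2, 3): (-9) + 0 + 29 = 20
σ = (1, 3, 2): (-9) + 24 + (-5) = 10
σ = (2, 1, 3): (-9) + (-5) + 29 = 15
σ = (2, 3, 1): (-9) + 24 + (-3) = 12
σ = (3, 1, 2): 18 + (-5) + (-5) = 8
σ = (3, 2, 1): 18 + 0 + (-3) = 15
Optimal value attained by: σ = (1, 2, 3).
Answer: det⊕(M) = 20; verdict: NONSINGULAR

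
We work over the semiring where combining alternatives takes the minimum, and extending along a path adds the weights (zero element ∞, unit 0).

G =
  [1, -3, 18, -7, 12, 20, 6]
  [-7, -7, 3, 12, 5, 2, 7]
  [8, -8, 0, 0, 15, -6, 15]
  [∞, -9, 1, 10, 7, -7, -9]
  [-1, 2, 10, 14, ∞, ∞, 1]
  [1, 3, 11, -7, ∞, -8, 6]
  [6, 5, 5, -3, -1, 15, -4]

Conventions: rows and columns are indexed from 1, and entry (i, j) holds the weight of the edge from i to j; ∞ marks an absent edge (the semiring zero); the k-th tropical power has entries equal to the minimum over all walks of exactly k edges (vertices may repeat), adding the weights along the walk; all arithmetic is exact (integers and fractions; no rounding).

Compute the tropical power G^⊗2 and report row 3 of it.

G^⊗2:
  [-10, -16, -6, -6, 0, -14, -16]
  [-14, -14, -4, -14, -2, -6, -1]
  [-15, -15, -5, -13, -3, -14, -9]
  [-16, -16, -6, -14, -10, -15, -13]
  [-5, -5, 5, -8, 0, 4, -3]
  [-7, -16, -6, -15, 0, -16, -16]
  [-2, -12, -2, -7, -5, -10, -12]
Answer: row 3 of G^⊗2 = [-15, -15, -5, -13, -3, -14, -9]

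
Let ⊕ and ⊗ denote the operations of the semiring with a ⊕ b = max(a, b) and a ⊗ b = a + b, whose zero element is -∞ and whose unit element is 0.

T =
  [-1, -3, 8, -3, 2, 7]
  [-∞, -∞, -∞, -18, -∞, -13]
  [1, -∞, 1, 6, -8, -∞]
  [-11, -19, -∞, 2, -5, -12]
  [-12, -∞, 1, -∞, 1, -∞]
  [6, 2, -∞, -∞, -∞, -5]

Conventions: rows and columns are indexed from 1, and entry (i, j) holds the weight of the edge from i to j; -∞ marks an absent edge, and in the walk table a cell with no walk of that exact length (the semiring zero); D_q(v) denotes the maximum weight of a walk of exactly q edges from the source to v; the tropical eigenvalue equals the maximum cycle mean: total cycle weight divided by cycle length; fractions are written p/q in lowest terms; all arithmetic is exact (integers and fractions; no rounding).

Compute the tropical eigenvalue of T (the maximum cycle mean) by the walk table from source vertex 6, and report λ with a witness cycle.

q=0: [-∞, -∞, -∞, -∞, -∞, 0]
q=1: [6, 2, -∞, -∞, -∞, -5]
q=2: [5, 3, 14, 3, 8, 13]
q=3: [19, 15, 15, 20, 9, 12]
q=4: [18, 16, 27, 22, 21, 26]
q=5: [32, 28, 28, 33, 22, 25]
q=6: [31, 29, 40, 35, 34, 39]
Optimal cycle mean attained by: cycle 1->6->1, total 7 + 6, length 2.
Answer: λ = 13/2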